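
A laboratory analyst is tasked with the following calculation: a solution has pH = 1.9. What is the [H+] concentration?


[H+] = 10^(-pH) = 10^(-1.9)
= 1.26×10^-2 M

1.26×10^-2 M


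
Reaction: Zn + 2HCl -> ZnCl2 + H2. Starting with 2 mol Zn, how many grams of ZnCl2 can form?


Mole ratio ZnCl2:Zn = 1:1
n(ZnCl2) = 2 × 1/1 = 2.000 mol
mass = 2.000 × 136.28 = 272.56 g

272.56 g


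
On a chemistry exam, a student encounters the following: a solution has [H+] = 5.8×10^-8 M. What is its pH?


pH = -log10([H+]) = -log10(5.8×10^-8)
= 8 - log10(5.8)
= 8 - 0.76
= 7.24

7.24


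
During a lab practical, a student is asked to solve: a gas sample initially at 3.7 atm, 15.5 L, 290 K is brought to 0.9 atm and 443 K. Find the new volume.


P1V1/T1 = P2V2/T2
V2 = P1V1T2/(T1P2)
= 3.7×15.5×443/(290×0.9)
= 97.341 L

97.341 L


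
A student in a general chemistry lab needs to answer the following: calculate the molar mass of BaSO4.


M(BaSO4) = 1×137.33 + 1×32.07 + 4×16.0
= 137.33 + 32.07 + 64.0
= 233.4 g/mol

233.4 g/mol


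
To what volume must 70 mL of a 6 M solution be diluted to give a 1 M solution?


C1V1 = C2V2
6 × 70 = 1 × V2
V2 = 420/1 = 420.0 mL

420.0 mL


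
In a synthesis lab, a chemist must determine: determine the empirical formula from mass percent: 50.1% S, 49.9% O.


Assume 100 g sample. Moles of each element:
  S: 50.1/32.07 = 1.562 mol
  O: 49.9/16.0 = 3.119 mol
Divide by smallest (1.562):
  S: 1.562/1.562 = 1.0
  O: 3.119/1.562 = 2.0
Empirical formula: SO2

SO2


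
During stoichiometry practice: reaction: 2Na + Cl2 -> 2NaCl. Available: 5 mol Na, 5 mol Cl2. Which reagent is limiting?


Mole ratio available / coefficient:
  Na: 5/2 = 2.500
  Cl2: 5/1 = 5.000
Smaller ratio is limiting.

Na


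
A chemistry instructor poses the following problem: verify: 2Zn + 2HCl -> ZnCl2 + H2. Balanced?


Equation: 2Zn + 2HCl -> ZnCl2 + H2
Check atoms: Cl: 2=2, H: 2=2, Zn: 2≠1
Not balanced

No, not balanced


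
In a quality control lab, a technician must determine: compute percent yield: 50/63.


% yield = actual/theoretical × 100
= 50/63 × 100
= 79.37%

79.37%


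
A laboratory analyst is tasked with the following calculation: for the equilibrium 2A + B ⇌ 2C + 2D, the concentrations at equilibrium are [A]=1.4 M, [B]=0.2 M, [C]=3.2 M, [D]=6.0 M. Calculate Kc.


Kc = [C]^2[D]^2/([A]^2[B])
= (3.2^2 × 6.0^2)/(1.4^2 × 0.2^1)
= 368.64/0.392
= 940.4

940.4


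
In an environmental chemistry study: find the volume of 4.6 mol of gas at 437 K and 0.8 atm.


PV = nRT  (R = 0.08206 L·atm/(mol·K))
V = nRT/P = 4.6×0.08206×437/0.8
= 206.196 L

206.196 L


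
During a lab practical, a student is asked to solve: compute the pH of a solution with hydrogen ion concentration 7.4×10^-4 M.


pH = -log10([H+]) = -log10(7.4×10^-4)
= 4 - log10(7.4)
= 4 - 0.87
= 3.13

3.13


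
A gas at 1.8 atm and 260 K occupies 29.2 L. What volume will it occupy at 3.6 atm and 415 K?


P1V1/T1 = P2V2/T2
V2 = P1V1T2/(T1P2)
= 1.8×29.2×415/(260×3.6)
= 23.304 L

23.304 L


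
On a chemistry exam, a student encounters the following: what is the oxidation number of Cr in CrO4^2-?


x + 4(-2) = -2, so x = +6
Oxidation number: +6

+6


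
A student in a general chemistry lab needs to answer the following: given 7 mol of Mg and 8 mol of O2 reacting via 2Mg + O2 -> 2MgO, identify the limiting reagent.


Mole ratio available / coefficient:
  Mg: 7/2 = 3.500
  O2: 8/1 = 8.000
Smaller ratio is limiting.

Mg


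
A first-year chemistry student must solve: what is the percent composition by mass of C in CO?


M(CO) = 1×12.01 + 1×16.0 = 28.01 g/mol
Mass of C = 1 × 12.01 = 12.01 g/mol
% C = 12.01/28.01 × 100 = 42.88%

42.88%


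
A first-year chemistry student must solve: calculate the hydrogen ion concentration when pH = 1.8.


[H+] = 10^(-pH) = 10^(-1.8)
= 1.58×10^-2 M

1.58×10^-2 M


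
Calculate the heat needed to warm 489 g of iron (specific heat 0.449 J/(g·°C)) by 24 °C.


q = mcΔT = 489 × 0.449 × 24
= 5269.46 J

5269.46 J


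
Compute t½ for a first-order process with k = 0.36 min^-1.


t½ = ln2/k = 0.693147/(0.36 min^-1)
= 1.925 min

1.925 min


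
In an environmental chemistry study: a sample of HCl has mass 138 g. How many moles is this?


M(HCl) = 36.46 g/mol
n = mass/M = 138/36.46 = 3.785 mol

3.785 mol


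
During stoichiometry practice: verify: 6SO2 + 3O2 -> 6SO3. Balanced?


Equation: 6SO2 + 3O2 -> 6SO3
Check atoms: O: 18=18, S: 6=6
Balanced

Yes, balanced


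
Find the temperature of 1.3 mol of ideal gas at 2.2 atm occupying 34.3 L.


PV = nRT  (R = 0.08206 L·atm/(mol·K))
T = PV/(nR) = 2.2×34.3/(1.3×0.08206)
= 75.46/0.106678
= 707.36 K

707.36 K


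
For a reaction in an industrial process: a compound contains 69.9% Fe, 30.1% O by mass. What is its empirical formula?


Assume 100 g sample. Moles of each element:
  Fe: 69.9/55.85 = 1.252 mol
  O: 30.1/16.0 = 1.881 mol
Divide by smallest (1.252):
  Fe: 1.252/1.252 = 1.0
  O: 1.881/1.252 = 1.5
Multiply all ratios by 2 to obtain whole numbers.
Empirical formula: Fe2O3

Fe2O3


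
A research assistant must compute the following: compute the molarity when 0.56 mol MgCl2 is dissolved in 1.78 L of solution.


M = n/V = 0.56/1.78 = 0.315 mol/L

0.315 M


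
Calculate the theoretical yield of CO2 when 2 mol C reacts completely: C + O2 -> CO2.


Mole ratio CO2:C = 1:1
n(CO2) = 2 × 1/1 = 2.000 mol
mass = 2.000 × 44.01 = 88.02 g

88.02 g


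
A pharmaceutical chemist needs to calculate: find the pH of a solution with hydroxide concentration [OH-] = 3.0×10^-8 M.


pOH = -log10([OH-]) = -log10(3.0×10^-8)
= 8 - log10(3.0) = 7.52
pH = 14 - pOH = 14 - 7.52 = 6.48

6.48


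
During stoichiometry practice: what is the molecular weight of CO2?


M(CO2) = 1×12.01 + 2×16.0
= 12.01 + 32.0
= 44.01 g/mol

44.01 g/mol


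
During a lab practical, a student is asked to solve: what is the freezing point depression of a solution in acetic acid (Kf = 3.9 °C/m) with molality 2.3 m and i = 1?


ΔTf = Kf × m × i
= 3.9 × 2.3 × 1
= 8.97 °C

8.97 °C


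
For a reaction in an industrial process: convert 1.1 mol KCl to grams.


M(KCl) = 74.55 g/mol
mass = n × M = 1.1 × 74.55 = 82.01 g

82.01 g


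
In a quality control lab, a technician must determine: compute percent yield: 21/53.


% yield = actual/theoretical × 100
= 21/53 × 100
= 39.62%

39.62%


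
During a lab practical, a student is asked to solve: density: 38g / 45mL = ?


ρ = mass/volume
= 38/45
= 0.844 g/mL

0.844 g/mL


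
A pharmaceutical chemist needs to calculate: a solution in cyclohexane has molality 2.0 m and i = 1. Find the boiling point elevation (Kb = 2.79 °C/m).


ΔTb = Kb × m × i
= 2.79 × 2.0 × 1
= 5.58 °C

5.58 °C


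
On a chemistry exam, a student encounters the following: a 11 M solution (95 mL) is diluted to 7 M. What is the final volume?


C1V1 = C2V2
11 × 95 = 7 × V2
V2 = 1045/7 = 149.29 mL

149.29 mL


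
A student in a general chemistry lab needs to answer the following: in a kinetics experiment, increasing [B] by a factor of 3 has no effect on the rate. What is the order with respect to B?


rate ∝ [B]^n
rate ∝ [B]^0
Order in B: 0

0


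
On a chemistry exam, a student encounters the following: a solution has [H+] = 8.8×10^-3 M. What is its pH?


pH = -log10([H+]) = -log10(8.8×10^-3)
= 3 - log10(8.8)
= 3 - 0.94
= 2.06

2.06


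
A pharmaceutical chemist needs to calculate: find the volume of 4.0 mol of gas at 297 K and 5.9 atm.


PV = nRT  (R = 0.08206 L·atm/(mol·K))
V = nRT/P = 4.0×0.08206×297/5.9
= 16.523 L

16.523 L


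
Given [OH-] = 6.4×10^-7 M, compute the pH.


pOH = -log10([OH-]) = -log10(6.4×10^-7)
= 7 - log10(6.4) = 6.19
pH = 14 - pOH = 14 - 6.19 = 7.81

7.81


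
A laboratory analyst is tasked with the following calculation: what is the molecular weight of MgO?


M(MgO) = 1×24.31 + 1×16.0
= 24.31 + 16.0
= 40.31 g/mol

40.31 g/mol


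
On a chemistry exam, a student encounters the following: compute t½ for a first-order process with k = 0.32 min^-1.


t½ = ln2/k = 0.693147/(0.32 min^-1)
= 2.166 min

2.166 min


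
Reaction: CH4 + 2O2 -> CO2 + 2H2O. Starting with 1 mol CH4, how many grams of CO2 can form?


Mole ratio CO2:CH4 = 1:1
n(CO2) = 1 × 1/1 = 1.000 mol
mass = 1.000 × 44.01 = 44.01 g

44.01 g


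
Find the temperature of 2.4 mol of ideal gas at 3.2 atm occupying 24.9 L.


PV = nRT  (R = 0.08206 L·atm/(mol·K))
T = PV/(nR) = 3.2×24.9/(2.4×0.08206)
= 79.68/0.196944
= 404.58 K

404.58 K


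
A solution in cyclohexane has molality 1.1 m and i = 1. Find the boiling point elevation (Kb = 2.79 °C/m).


ΔTb = Kb × m × i
= 2.79 × 1.1 × 1
= 3.069 °C

3.069 °C


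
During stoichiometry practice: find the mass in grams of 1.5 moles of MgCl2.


M(MgCl2) = 95.21 g/mol
mass = n × M = 1.5 × 95.21 = 142.82 g

142.82 g


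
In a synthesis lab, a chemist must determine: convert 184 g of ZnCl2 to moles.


M(ZnCl2) = 136.28 g/mol
n = mass/M = 184/136.28 = 1.3502 mol

1.3502 mol


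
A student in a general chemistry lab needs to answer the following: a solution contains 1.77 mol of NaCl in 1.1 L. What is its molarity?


M = n/V = 1.77/1.1 = 1.609 mol/L

1.609 M


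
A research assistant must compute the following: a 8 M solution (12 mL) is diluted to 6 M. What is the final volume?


C1V1 = C2V2
8 × 12 = 6 × V2
V2 = 96/6 = 16.0 mL

16.0 mL


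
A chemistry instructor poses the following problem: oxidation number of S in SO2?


x + 2(-2) = 0, so x = +4
Oxidation number: +4

+4


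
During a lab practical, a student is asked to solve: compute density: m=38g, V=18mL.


ρ = mass/volume
= 38/18
= 2.111 g/mL

2.111 g/mL


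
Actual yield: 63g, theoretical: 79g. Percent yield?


% yield = actual/theoretical × 100
= 63/79 × 100
= 79.75%

79.75%


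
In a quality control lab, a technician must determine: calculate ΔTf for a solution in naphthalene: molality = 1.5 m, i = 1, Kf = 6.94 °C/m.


ΔTf = Kf × m × i
= 6.94 × 1.5 × 1
= 10.41 °C

10.41 °C


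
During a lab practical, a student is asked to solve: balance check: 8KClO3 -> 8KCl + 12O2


Equation: 8KClO3 -> 8KCl + 12O2
Check atoms: Cl: 8=8, K: 8=8, O: 24=24
Balanced

Yes, balanced


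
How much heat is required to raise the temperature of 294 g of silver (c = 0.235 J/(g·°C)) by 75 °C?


q = mcΔT = 294 × 0.235 × 75
= 5181.75 J

5181.75 J


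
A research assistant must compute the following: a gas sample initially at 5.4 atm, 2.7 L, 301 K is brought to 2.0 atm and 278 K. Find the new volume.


P1V1/T1 = P2V2/T2
V2 = P1V1T2/(T1P2)
= 5.4×2.7×278/(301×2.0)
= 6.733 L

6.733 L


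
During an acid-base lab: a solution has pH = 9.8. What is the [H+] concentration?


[H+] = 10^(-pH) = 10^(-9.8)
= 1.58×10^-10 M

1.58×10^-10 M


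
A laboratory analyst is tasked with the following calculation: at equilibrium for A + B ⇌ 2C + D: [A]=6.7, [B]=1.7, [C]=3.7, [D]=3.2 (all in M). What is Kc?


Kc = [C]^2[D]/([A][B])
= (3.7^2 × 3.2^1)/(6.7^1 × 1.7^1)
= 43.808/11.39
= 3.846

3.846


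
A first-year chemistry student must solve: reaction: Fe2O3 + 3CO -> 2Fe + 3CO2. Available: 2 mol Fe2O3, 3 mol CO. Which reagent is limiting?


Mole ratio available / coefficient:
  Fe2O3: 2/1 = 2.000
  CO: 3/3 = 1.000
Smaller ratio is limiting.

CO


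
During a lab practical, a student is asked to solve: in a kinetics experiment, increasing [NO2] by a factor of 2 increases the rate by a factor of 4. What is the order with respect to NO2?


rate ∝ [NO2]^n
2^n = 4 → n = 2
Order in NO2: 2

2


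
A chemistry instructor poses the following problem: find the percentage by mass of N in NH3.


M(NH3) = 1×14.01 + 3×1.008 = 17.034 g/mol
Mass of N = 1 × 14.01 = 14.01 g/mol
% N = 14.01/17.034 × 100 = 82.25%

82.25%


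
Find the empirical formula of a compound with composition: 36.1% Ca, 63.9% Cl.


Assume 100 g sample. Moles of each element:
  Ca: 36.1/40.08 = 0.901 mol
  Cl: 63.9/35.45 = 1.803 mol
Divide by smallest (0.901):
  Ca: 0.901/0.901 = 1.0
  Cl: 1.803/0.901 = 2.0
Empirical formula: CaCl2

CaCl2


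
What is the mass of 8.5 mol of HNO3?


M(HNO3) = 63.02 g/mol
mass = n × M = 8.5 × 63.02 = 535.67 g

535.67 g


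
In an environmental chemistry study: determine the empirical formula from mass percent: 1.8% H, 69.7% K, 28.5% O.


Assume 100 g sample. Moles of each element:
  H: 1.8/1.008 = 1.786 mol
  K: 69.7/39.1 = 1.783 mol
  O: 28.5/16.0 = 1.781 mol
Divide by smallest (1.781):
  H: 1.786/1.781 = 1.0
  K: 1.783/1.781 = 1.0
  O: 1.781/1.781 = 1.0
Empirical formula: KOH

KOH


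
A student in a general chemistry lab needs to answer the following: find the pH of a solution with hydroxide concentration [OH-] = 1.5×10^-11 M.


pOH = -log10([OH-]) = -log10(1.5×10^-11)
= 11 - log10(1.5) = 10.82
pH = 14 - pOH = 14 - 10.82 = 3.18

3.18


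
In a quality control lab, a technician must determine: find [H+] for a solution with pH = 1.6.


[H+] = 10^(-pH) = 10^(-1.6)
= 2.51×10^-2 M

2.51×10^-2 M


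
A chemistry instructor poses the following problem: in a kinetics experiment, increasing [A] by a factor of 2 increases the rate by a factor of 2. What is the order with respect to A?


rate ∝ [A]^n
2^n = 2 → n = 1
Order in A: 1

1


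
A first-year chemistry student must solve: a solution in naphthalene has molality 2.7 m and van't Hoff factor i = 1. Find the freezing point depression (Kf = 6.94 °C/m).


ΔTf = Kf × m × i
= 6.94 × 2.7 × 1
= 18.738 °C

18.738 °C


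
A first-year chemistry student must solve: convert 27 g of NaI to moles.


M(NaI) = 149.89 g/mol
n = mass/M = 27/149.89 = 0.1801 mol

0.1801 mol


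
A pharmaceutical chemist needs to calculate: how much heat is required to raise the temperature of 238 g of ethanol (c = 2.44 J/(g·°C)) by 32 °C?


q = mcΔT = 238 × 2.44 × 32
= 18583.04 J

18583.04 J


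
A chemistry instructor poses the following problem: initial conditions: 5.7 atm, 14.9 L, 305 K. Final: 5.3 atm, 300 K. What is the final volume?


P1V1/T1 = P2V2/T2
V2 = P1V1T2/(T1P2)
= 5.7×14.9×300/(305×5.3)
= 15.762 L

15.762 L


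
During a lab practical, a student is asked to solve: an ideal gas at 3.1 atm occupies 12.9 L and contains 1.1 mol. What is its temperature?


PV = nRT  (R = 0.08206 L·atm/(mol·K))
T = PV/(nR) = 3.1×12.9/(1.1×0.08206)
= 39.99/0.090266
= 443.02 K

443.02 K


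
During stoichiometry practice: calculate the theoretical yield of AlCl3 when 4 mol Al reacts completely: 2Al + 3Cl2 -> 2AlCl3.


Mole ratio AlCl3:Al = 2:2
n(AlCl3) = 4 × 2/2 = 4.000 mol
mass = 4.000 × 133.33 = 533.32 g

533.32 g


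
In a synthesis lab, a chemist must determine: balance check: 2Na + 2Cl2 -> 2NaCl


Equation: 2Na + 2Cl2 -> 2NaCl
Check atoms: Cl: 4≠2, Na: 2=2
Not balanced

No, not balanced


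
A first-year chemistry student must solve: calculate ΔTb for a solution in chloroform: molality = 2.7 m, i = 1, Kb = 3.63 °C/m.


ΔTb = Kb × m × i
= 3.63 × 2.7 × 1
= 9.801 °C

9.801 °C


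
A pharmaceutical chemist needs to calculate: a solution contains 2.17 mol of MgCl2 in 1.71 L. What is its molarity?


M = n/V = 2.17/1.71 = 1.269 mol/L

1.269 M


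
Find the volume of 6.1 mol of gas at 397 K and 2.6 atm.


PV = nRT  (R = 0.08206 L·atm/(mol·K))
V = nRT/P = 6.1×0.08206×397/2.6
= 76.433 L

76.433 L


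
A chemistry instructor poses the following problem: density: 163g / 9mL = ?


ρ = mass/volume
= 163/9
= 18.111 g/mL

18.111 g/mL


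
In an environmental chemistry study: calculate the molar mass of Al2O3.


M(Al2O3) = 2×26.98 + 3×16.0
= 53.96 + 48.0
= 101.96 g/mol

101.96 g/mol


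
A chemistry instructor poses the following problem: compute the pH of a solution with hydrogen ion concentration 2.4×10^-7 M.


pH = -log10([H+]) = -log10(2.4×10^-7)
= 7 - log10(2.4)
= 7 - 0.38
= 6.62

6.62


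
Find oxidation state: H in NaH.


H with a metal (hydride): -1
Oxidation number: -1

-1


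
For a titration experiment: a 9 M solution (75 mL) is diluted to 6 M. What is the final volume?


C1V1 = C2V2
9 × 75 = 6 × V2
V2 = 675/6 = 112.5 mL

112.5 mL


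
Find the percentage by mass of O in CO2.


M(CO2) = 1×12.01 + 2×16.0 = 44.01 g/mol
Mass of O = 2 × 16.0 = 32.00 g/mol
% O = 32.00/44.01 × 100 = 72.71%

72.71%


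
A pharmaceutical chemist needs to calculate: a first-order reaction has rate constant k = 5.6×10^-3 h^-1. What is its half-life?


t½ = ln2/k = 0.693147/(5.6×10^-3 h^-1)
= 123.8 h

123.8 h


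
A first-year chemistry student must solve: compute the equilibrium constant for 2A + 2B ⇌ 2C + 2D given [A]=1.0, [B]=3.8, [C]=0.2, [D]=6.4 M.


Kc = [C]^2[D]^2/([A]^2[B]^2)
= (0.2^2 × 6.4^2)/(1.0^2 × 3.8^2)
= 1.6384/14.44
= 0.1135

0.1135


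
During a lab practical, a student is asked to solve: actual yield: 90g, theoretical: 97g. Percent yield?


% yield = actual/theoretical × 100
= 90/97 × 100
= 92.78%

92.78%


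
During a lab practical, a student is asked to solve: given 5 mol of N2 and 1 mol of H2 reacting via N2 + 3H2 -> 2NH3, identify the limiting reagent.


Mole ratio available / coefficient:
  N2: 5/1 = 5.000
  H2: 1/3 = 0.333
Smaller ratio is limiting.

H2


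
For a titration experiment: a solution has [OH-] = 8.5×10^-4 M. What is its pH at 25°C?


pOH = -log10([OH-]) = -log10(8.5×10^-4)
= 4 - log10(8.5) = 3.07
pH = 14 - pOH = 14 - 3.07 = 10.93

10.93


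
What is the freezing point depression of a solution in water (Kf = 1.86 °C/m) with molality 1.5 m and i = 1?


ΔTf = Kf × m × i
= 1.86 × 1.5 × 1
= 2.79 °C

2.79 °C


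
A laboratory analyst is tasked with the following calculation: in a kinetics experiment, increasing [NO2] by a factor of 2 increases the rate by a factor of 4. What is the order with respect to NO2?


rate ∝ [NO2]^n
2^n = 4 → n = 2
Order in NO2: 2

2


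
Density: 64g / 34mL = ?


ρ = mass/volume
= 64/34
= 1.882 g/mL

1.882 g/mL


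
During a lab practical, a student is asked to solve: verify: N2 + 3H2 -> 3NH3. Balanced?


Equation: N2 + 3H2 -> 3NH3
Check atoms: H: 6≠9, N: 2≠3
Not balanced

No, not balanced


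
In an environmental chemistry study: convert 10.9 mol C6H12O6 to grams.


M(C6H12O6) = 180.16 g/mol
mass = n × M = 10.9 × 180.16 = 1963.74 g

1963.74 g


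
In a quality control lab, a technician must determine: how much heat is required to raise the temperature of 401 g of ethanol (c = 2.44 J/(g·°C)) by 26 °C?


q = mcΔT = 401 × 2.44 × 26
= 25439.44 J

25439.44 J


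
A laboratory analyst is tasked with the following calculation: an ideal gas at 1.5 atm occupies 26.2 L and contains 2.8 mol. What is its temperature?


PV = nRT  (R = 0.08206 L·atm/(mol·K))
T = PV/(nR) = 1.5×26.2/(2.8×0.08206)
= 39.30/0.229768
= 171.04 K

171.04 K


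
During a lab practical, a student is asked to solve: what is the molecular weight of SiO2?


M(SiO2) = 1×28.09 + 2×16.0
= 28.09 + 32.0
= 60.09 g/mol

60.09 g/mol


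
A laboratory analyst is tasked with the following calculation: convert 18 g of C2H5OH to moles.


M(C2H5OH) = 46.07 g/mol
n = mass/M = 18/46.07 = 0.3907 mol

0.3907 mol


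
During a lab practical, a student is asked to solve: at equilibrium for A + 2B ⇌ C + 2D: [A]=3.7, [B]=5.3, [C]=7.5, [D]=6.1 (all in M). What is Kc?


Kc = [C][D]^2/([A][B]^2)
= (7.5^1 × 6.1^2)/(3.7^1 × 5.3^2)
= 279.075/103.933
= 2.685

2.685


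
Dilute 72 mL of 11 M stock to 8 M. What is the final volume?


C1V1 = C2V2
11 × 72 = 8 × V2
V2 = 792/8 = 99.0 mL

99.0 mL


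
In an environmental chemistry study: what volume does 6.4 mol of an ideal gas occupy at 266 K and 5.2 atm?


PV = nRT  (R = 0.08206 L·atm/(mol·K))
V = nRT/P = 6.4×0.08206×266/5.2
= 26.865 L

26.865 L


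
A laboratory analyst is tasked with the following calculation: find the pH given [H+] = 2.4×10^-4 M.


pH = -log10([H+]) = -log10(2.4×10^-4)
= 4 - log10(2.4)
= 4 - 0.38
= 3.62

3.62


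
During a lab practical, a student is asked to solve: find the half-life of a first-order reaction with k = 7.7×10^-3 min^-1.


t½ = ln2/k = 0.693147/(7.7×10^-3 min^-1)
= 90.02 min

90.02 min


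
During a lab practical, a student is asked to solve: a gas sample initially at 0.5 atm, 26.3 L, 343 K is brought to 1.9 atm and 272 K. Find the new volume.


P1V1/T1 = P2V2/T2
V2 = P1V1T2/(T1P2)
= 0.5×26.3×272/(343×1.9)
= 5.488 L

5.488 L


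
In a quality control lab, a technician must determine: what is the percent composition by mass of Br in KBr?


M(KBr) = 1×39.1 + 1×79.9 = 119.00 g/mol
Mass of Br = 1 × 79.9 = 79.90 g/mol
% Br = 79.90/119.00 × 100 = 67.14%

67.14%


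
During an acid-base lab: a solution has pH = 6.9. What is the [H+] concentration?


[H+] = 10^(-pH) = 10^(-6.9)
= 1.26×10^-7 M

1.26×10^-7 M


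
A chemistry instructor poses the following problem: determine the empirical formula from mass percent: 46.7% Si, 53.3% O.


Assume 100 g sample. Moles of each element:
  Si: 46.7/28.09 = 1.663 mol
  O: 53.3/16.0 = 3.331 mol
Divide by smallest (1.663):
  Si: 1.663/1.663 = 1.0
  O: 3.331/1.663 = 2.0
Empirical formula: SiO2

SiO2


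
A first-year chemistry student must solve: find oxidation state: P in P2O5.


2x + 5(-2) = 0, so x = +5
Oxidation number: +5

+5


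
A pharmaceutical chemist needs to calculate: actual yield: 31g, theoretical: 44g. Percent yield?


% yield = actual/theoretical × 100
= 31/44 × 100
= 70.45%

70.45%


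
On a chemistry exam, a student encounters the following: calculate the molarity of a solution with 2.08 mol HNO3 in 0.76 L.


M = n/V = 2.08/0.76 = 2.737 mol/L

2.737 M


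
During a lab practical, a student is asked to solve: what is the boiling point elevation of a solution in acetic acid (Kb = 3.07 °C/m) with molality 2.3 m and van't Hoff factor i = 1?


ΔTb = Kb × m × i
= 3.07 × 2.3 × 1
= 7.061 °C

7.061 °C


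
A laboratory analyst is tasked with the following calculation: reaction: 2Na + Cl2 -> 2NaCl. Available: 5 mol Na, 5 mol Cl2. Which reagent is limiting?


Mole ratio available / coefficient:
  Na: 5/2 = 2.500
  Cl2: 5/1 = 5.000
Smaller ratio is limiting.

Na


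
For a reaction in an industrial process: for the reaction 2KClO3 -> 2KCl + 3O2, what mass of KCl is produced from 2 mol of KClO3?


Mole ratio KCl:KClO3 = 2:2
n(KCl) = 2 × 2/2 = 2.000 mol
mass = 2.000 × 74.55 = 149.1 g

149.1 g


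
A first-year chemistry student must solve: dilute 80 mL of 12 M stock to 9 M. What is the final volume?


C1V1 = C2V2
12 × 80 = 9 × V2
V2 = 960/9 = 106.67 mL

106.67 mL


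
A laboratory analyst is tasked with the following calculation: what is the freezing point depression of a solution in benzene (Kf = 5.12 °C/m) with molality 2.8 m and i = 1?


ΔTf = Kf × m × i
= 5.12 × 2.8 × 1
= 14.336 °C

14.336 °C


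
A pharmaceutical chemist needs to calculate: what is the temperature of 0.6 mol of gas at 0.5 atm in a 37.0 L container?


PV = nRT  (R = 0.08206 L·atm/(mol·K))
T = PV/(nR) = 0.5×37.0/(0.6×0.08206)
= 18.50/0.049236
= 375.74 K

375.74 K


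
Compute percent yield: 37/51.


% yield = actual/theoretical × 100
= 37/51 × 100
= 72.55%

72.55%


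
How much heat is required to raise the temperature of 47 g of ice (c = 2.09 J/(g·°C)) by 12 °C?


q = mcΔT = 47 × 2.09 × 12
= 1178.76 J

1178.76 J


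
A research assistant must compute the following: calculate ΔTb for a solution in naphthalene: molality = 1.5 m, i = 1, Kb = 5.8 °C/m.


ΔTb = Kb × m × i
= 5.8 × 1.5 × 1
= 8.7 °C

8.7 °C


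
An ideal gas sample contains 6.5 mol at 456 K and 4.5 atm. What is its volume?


PV = nRT  (R = 0.08206 L·atm/(mol·K))
V = nRT/P = 6.5×0.08206×456/4.5
= 54.05 L

54.05 L


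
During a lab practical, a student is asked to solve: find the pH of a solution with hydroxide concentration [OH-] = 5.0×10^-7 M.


pOH = -log10([OH-]) = -log10(5.0×10^-7)
= 7 - log10(5.0) = 6.3
pH = 14 - pOH = 14 - 6.3 = 7.7

7.7


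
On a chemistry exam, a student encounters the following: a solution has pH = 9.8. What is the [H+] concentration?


[H+] = 10^(-pH) = 10^(-9.8)
= 1.58×10^-10 M

1.58×10^-10 M


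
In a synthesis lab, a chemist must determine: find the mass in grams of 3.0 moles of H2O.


M(H2O) = 18.02 g/mol
mass = n × M = 3.0 × 18.02 = 54.06 g

54.06 g


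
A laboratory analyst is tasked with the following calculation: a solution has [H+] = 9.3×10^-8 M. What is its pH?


pH = -log10([H+]) = -log10(9.3×10^-8)
= 8 - log10(9.3)
= 8 - 0.97
= 7.03

7.03


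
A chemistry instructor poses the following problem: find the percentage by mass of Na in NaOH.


M(NaOH) = 1×22.99 + 1×16.0 + 1×1.008 = 39.998 g/mol
Mass of Na = 1 × 22.99 = 22.99 g/mol
% Na = 22.99/39.998 × 100 = 57.48%

57.48%


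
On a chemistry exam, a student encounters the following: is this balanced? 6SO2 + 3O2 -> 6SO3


Equation: 6SO2 + 3O2 -> 6SO3
Check atoms: O: 18=18, S: 6=6
Balanced

Yes, balanced


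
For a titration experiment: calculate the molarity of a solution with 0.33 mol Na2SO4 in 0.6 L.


M = n/V = 0.33/0.6 = 0.550 mol/L

0.550 M


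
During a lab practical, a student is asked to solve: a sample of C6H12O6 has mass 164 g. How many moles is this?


M(C6H12O6) = 180.16 g/mol
n = mass/M = 164/180.16 = 0.9103 mol

0.9103 mol


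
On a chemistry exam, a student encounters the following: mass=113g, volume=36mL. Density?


ρ = mass/volume
= 113/36
= 3.139 g/mL

3.139 g/mL


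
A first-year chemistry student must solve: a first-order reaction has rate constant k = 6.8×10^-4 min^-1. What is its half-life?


t½ = ln2/k = 0.693147/(6.8×10^-4 min^-1)
= 1019 min

1019 min


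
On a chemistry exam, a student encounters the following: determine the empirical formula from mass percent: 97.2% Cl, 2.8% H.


Assume 100 g sample. Moles of each element:
  Cl: 97.2/35.45 = 2.742 mol
  H: 2.8/1.008 = 2.778 mol
Divide by smallest (2.742):
  Cl: 2.742/2.742 = 1.0
  H: 2.778/2.742 = 1.01
Empirical formula: HCl

HCl


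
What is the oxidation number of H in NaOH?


H is +1 with nonmetals
Oxidation number: +1

+1


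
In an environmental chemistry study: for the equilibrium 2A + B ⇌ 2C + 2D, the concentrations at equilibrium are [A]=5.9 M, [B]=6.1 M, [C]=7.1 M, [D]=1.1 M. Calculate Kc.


Kc = [C]^2[D]^2/([A]^2[B])
= (7.1^2 × 1.1^2)/(5.9^2 × 6.1^1)
= 60.9961/212.341
= 0.2873

0.2873


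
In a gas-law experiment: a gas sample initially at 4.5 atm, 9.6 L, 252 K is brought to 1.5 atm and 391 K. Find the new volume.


P1V1/T1 = P2V2/T2
V2 = P1V1T2/(T1P2)
= 4.5×9.6×391/(252×1.5)
= 44.686 L

44.686 L


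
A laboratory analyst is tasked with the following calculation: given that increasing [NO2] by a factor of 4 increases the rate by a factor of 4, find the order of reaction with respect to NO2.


rate ∝ [NO2]^n
4^n = 4 → n = 1
Order in NO2: 1

1


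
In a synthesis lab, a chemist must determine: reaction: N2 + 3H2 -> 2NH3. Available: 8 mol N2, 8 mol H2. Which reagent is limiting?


Mole ratio available / coefficient:
  N2: 8/1 = 8.000
  H2: 8/3 = 2.667
Smaller ratio is limiting.

H2


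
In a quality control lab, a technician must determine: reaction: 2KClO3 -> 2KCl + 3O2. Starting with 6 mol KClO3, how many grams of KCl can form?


Mole ratio KCl:KClO3 = 2:2
n(KCl) = 6 × 2/2 = 6.000 mol
mass = 6.000 × 74.55 = 447.3 g

447.3 g


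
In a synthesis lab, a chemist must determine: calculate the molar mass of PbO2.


M(PbO2) = 1×207.2 + 2×16.0
= 207.2 + 32.0
= 239.2 g/mol

239.2 g/mol


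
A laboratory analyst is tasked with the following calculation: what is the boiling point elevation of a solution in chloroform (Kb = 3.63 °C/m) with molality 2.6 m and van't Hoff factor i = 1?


ΔTb = Kb × m × i
= 3.63 × 2.6 × 1
= 9.438 °C

9.438 °C


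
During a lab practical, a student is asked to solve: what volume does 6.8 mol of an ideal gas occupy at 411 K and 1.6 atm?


PV = nRT  (R = 0.08206 L·atm/(mol·K))
V = nRT/P = 6.8×0.08206×411/1.6
= 143.338 L

143.338 L


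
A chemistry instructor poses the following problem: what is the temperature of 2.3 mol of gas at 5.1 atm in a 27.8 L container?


PV = nRT  (R = 0.08206 L·atm/(mol·K))
T = PV/(nR) = 5.1×27.8/(2.3×0.08206)
= 141.78/0.188738
= 751.20 K

751.20 K


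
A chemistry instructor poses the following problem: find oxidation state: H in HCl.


H is +1 with nonmetals
Oxidation number: +1

+1


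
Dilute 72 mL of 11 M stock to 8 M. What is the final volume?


C1V1 = C2V2
11 × 72 = 8 × V2
V2 = 792/8 = 99.0 mL

99.0 mL


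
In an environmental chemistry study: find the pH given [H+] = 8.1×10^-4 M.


pH = -log10([H+]) = -log10(8.1×10^-4)
= 4 - log10(8.1)
= 4 - 0.91
= 3.09

3.09


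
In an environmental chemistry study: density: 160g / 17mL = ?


ρ = mass/volume
= 160/17
= 9.412 g/mL

9.412 g/mL


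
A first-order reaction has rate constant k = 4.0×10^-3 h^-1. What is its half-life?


t½ = ln2/k = 0.693147/(4.0×10^-3 h^-1)
= 173.3 h

173.3 h


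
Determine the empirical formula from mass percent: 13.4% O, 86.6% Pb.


Assume 100 g sample. Moles of each element:
  O: 13.4/16.0 = 0.838 mol
  Pb: 86.6/207.2 = 0.418 mol
Divide by smallest (0.418):
  O: 0.838/0.418 = 2.0
  Pb: 0.418/0.418 = 1.0
Empirical formula: PbO2

PbO2


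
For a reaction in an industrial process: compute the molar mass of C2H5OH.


M(C2H5OH) = 2×12.01 + 6×1.008 + 1×16.0
= 24.02 + 6.05 + 16.0
= 46.07 g/mol

46.07 g/mol


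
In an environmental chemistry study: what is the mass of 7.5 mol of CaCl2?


M(CaCl2) = 110.98 g/mol
mass = n × M = 7.5 × 110.98 = 832.35 g

832.35 g


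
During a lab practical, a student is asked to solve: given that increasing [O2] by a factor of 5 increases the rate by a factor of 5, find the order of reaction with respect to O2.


rate ∝ [O2]^n
5^n = 5 → n = 1
Order in O2: 1

1


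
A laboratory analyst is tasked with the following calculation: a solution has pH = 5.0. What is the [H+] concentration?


[H+] = 10^(-pH) = 10^(-5.0)
= 1.0×10^-5 M

1.0×10^-5 M


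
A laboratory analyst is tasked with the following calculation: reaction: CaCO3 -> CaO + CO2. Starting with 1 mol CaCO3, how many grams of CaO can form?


Mole ratio CaO:CaCO3 = 1:1
n(CaO) = 1 × 1/1 = 1.000 mol
mass = 1.000 × 56.08 = 56.08 g

56.08 g


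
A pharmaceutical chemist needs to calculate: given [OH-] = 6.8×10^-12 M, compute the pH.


pOH = -log10([OH-]) = -log10(6.8×10^-12)
= 12 - log10(6.8) = 11.17
pH = 14 - pOH = 14 - 11.17 = 2.83

2.83


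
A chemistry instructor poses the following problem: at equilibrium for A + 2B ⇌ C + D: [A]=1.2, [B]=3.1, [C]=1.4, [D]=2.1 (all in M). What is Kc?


Kc = [C][D]/([A][B]^2)
= (1.4^1 × 2.1^1)/(1.2^1 × 3.1^2)
= 2.94/11.532
= 0.2549

0.2549


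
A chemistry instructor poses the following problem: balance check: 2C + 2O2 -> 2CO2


Equation: 2C + 2O2 -> 2CO2
Check atoms: C: 2=2, O: 4=4
Balanced

Yes, balanced


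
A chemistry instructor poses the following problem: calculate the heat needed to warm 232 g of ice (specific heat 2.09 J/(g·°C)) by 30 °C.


q = mcΔT = 232 × 2.09 × 30
= 14546.40 J

14546.40 J


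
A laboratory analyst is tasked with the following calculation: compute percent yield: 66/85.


% yield = actual/theoretical × 100
= 66/85 × 100
= 77.65%

77.65%


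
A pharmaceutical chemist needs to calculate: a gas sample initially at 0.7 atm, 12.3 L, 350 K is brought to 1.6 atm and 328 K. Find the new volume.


P1V1/T1 = P2V2/T2
V2 = P1V1T2/(T1P2)
= 0.7×12.3×328/(350×1.6)
= 5.043 L

5.043 L


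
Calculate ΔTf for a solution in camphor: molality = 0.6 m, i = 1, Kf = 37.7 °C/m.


ΔTf = Kf × m × i
= 37.7 × 0.6 × 1
= 22.62 °C

22.62 °C


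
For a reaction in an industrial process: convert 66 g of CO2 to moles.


M(CO2) = 44.01 g/mol
n = mass/M = 66/44.01 = 1.4997 mol

1.4997 mol


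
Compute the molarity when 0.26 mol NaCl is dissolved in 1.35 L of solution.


M = n/V = 0.26/1.35 = 0.193 mol/L

0.193 M


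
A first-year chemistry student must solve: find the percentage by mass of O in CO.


M(CO) = 1×12.01 + 1×16.0 = 28.01 g/mol
Mass of O = 1 × 16.0 = 16.00 g/mol
% O = 16.00/28.01 × 100 = 57.12%

57.12%


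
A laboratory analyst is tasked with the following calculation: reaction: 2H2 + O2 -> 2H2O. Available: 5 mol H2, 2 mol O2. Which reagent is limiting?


Mole ratio available / coefficient:
  H2: 5/2 = 2.500
  O2: 2/1 = 2.000
Smaller ratio is limiting.

O2


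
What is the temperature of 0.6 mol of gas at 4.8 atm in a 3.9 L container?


PV = nRT  (R = 0.08206 L·atm/(mol·K))
T = PV/(nR) = 4.8×3.9/(0.6×0.08206)
= 18.72/0.049236
= 380.21 K

380.21 K


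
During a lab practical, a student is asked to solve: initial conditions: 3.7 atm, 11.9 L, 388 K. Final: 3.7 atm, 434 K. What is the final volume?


P1V1/T1 = P2V2/T2
V2 = P1V1T2/(T1P2)
= 3.7×11.9×434/(388×3.7)
= 13.311 L

13.311 L


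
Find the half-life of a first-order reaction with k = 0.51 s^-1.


t½ = ln2/k = 0.693147/(0.51 s^-1)
= 1.359 s

1.359 s


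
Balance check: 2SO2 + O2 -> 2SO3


Equation: 2SO2 + O2 -> 2SO3
Check atoms: O: 6=6, S: 2=2
Balanced

Yes, balanced


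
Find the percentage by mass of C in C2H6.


M(C2H6) = 2×12.01 + 6×1.008 = 30.068 g/mol
Mass of C = 2 × 12.01 = 24.02 g/mol
% C = 24.02/30.068 × 100 = 79.89%

79.89%


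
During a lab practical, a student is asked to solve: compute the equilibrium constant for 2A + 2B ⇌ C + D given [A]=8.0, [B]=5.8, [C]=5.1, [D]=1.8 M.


Kc = [C][D]/([A]^2[B]^2)
= (5.1^1 × 1.8^1)/(8.0^2 × 5.8^2)
= 9.18/2152.96
= 0.004264

0.004264


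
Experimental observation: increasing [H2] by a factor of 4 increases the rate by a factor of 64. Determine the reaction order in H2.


rate ∝ [H2]^n
4^n = 64 → n = 3
Order in H2: 3

3


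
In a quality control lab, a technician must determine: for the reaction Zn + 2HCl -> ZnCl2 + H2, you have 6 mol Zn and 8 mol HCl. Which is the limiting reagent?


Mole ratio available / coefficient:
  Zn: 6/1 = 6.000
  HCl: 8/2 = 4.000
Smaller ratio is limiting.

HCl


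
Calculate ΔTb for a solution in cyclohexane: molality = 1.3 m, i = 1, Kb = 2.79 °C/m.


ΔTb = Kb × m × i
= 2.79 × 1.3 × 1
= 3.627 °C

3.627 °C


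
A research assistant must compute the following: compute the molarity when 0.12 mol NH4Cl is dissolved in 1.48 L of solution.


M = n/V = 0.12/1.48 = 0.081 mol/L

0.081 M


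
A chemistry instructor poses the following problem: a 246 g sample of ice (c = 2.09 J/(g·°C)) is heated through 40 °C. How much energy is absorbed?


q = mcΔT = 246 × 2.09 × 40
= 20565.60 J

20565.60 J


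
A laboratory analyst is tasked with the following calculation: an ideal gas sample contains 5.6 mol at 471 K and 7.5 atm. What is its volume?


PV = nRT  (R = 0.08206 L·atm/(mol·K))
V = nRT/P = 5.6×0.08206×471/7.5
= 28.859 L

28.859 L


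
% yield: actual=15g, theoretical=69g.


% yield = actual/theoretical × 100
= 15/69 × 100
= 21.74%

21.74%


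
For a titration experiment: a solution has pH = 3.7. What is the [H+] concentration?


[H+] = 10^(-pH) = 10^(-3.7)
= 2.0×10^-4 M

2.0×10^-4 M


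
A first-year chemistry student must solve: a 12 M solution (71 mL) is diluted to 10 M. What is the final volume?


C1V1 = C2V2
12 × 71 = 10 × V2
V2 = 852/10 = 85.2 mL

85.2 mL


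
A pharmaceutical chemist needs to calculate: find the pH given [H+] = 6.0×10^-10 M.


pH = -log10([H+]) = -log10(6.0×10^-10)
= 10 - log10(6.0)
= 10 - 0.78
= 9.22

9.22


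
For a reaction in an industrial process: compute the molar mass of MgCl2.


M(MgCl2) = 1×24.31 + 2×35.45
= 24.31 + 70.9
= 95.21 g/mol

95.21 g/mol


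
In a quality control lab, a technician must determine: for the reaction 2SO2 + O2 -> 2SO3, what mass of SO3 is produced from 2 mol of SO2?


Mole ratio SO3:SO2 = 2:2
n(SO3) = 2 × 2/2 = 2.000 mol
mass = 2.000 × 80.07 = 160.14 g

160.14 g


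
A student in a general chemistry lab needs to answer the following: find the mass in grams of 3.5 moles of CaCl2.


M(CaCl2) = 110.98 g/mol
mass = n × M = 3.5 × 110.98 = 388.43 g

388.43 g


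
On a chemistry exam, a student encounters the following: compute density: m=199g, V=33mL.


ρ = mass/volume
= 199/33
= 6.03 g/mL

6.03 g/mL


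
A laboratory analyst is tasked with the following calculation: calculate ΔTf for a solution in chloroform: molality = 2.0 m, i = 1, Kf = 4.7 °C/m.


ΔTf = Kf × m × i
= 4.7 × 2.0 × 1
= 9.4 °C

9.4 °C


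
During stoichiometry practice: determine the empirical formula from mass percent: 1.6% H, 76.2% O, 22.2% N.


Assume 100 g sample. Moles of each element:
  H: 1.6/1.008 = 1.587 mol
  O: 76.2/16.0 = 4.763 mol
  N: 22.2/14.01 = 1.585 mol
Divide by smallest (1.585):
  H: 1.587/1.585 = 1.0
  O: 4.763/1.585 = 3.01
  N: 1.585/1.585 = 1.0
Empirical formula: HNO3

HNO3


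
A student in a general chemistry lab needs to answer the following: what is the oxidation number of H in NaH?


H with a metal (hydride): -1
Oxidation number: -1

-1


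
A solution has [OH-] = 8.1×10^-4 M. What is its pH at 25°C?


pOH = -log10([OH-]) = -log10(8.1×10^-4)
= 4 - log10(8.1) = 3.09
pH = 14 - pOH = 14 - 3.09 = 10.91

10.91


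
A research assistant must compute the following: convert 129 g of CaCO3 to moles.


M(CaCO3) = 100.09 g/mol
n = mass/M = 129/100.09 = 1.2888 mol

1.2888 mol


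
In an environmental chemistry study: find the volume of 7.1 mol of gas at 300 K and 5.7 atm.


PV = nRT  (R = 0.08206 L·atm/(mol·K))
V = nRT/P = 7.1×0.08206×300/5.7
= 30.665 L

30.665 L


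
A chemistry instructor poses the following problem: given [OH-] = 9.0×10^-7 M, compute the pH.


pOH = -log10([OH-]) = -log10(9.0×10^-7)
= 7 - log10(9.0) = 6.05
pH = 14 - pOH = 14 - 6.05 = 7.95

7.95


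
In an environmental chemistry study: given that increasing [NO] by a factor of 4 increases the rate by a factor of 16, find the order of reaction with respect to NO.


rate ∝ [NO]^n
4^n = 16 → n = 2
Order in NO: 2

2


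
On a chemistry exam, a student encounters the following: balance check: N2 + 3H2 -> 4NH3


Equation: N2 + 3H2 -> 4NH3
Check atoms: H: 6≠12, N: 2≠4
Not balanced

No, not balanced


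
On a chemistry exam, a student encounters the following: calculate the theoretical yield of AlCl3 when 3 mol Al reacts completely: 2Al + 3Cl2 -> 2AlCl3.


Mole ratio AlCl3:Al = 2:2
n(AlCl3) = 3 × 2/2 = 3.000 mol
mass = 3.000 × 133.33 = 399.99 g

399.99 g


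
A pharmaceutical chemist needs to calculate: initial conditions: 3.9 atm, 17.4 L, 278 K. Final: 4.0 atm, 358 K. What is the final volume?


P1V1/T1 = P2V2/T2
V2 = P1V1T2/(T1P2)
= 3.9×17.4×358/(278×4.0)
= 21.847 L

21.847 L


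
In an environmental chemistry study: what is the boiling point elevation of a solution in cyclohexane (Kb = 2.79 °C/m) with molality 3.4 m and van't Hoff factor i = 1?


ΔTb = Kb × m × i
= 2.79 × 3.4 × 1
= 9.486 °C

9.486 °C


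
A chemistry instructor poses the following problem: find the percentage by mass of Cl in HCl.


M(HCl) = 1×1.008 + 1×35.45 = 36.458 g/mol
Mass of Cl = 1 × 35.45 = 35.45 g/mol
% Cl = 35.45/36.458 × 100 = 97.24%

97.24%
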